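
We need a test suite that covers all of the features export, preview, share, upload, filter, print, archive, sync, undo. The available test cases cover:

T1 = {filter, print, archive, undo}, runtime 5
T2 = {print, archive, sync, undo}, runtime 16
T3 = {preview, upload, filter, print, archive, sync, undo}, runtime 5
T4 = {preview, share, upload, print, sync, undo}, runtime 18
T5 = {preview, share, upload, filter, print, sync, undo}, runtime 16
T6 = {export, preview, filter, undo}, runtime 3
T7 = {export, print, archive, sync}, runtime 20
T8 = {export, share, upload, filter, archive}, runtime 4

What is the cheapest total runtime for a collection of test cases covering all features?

9

T3, T8 cover every feature at runtime 5 + 4 = 9.
Any cover uses at least 2 test cases; among all covering selections none totals below 9.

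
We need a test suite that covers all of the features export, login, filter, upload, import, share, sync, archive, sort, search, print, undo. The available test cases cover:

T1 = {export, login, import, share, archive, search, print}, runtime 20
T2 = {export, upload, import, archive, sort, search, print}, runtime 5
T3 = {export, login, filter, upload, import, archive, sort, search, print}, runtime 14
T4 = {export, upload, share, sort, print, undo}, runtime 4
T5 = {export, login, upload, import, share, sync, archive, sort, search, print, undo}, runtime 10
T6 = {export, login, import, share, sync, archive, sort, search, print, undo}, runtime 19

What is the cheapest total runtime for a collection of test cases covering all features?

24

T3, T5 cover every feature at runtime 14 + 10 = 24.
Any cover uses at least 2 test cases; among all covering selections none totals below 24.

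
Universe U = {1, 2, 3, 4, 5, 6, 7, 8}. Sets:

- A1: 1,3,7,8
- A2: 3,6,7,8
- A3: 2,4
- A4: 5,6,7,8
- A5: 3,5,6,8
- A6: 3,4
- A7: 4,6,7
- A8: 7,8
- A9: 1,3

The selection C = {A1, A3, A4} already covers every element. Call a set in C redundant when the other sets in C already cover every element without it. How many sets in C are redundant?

Drop A1: 1, 3 uncovered — not redundant.
Drop A3: 2, 4 uncovered — not redundant.
Drop A4: 5, 6 uncovered — not redundant.
None of the sets in C is redundant.

0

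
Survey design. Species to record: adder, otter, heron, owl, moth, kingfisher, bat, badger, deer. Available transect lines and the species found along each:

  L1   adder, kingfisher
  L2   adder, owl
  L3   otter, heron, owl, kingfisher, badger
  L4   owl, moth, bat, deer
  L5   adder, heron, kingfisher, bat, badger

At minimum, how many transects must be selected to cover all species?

L1, L3, L4 together cover {adder, otter, heron, owl, moth, kingfisher, bat, badger, deer} — every species.
No 2 of the 5 transects cover everything (all 10 pairs fall short), so 3 is minimum.

3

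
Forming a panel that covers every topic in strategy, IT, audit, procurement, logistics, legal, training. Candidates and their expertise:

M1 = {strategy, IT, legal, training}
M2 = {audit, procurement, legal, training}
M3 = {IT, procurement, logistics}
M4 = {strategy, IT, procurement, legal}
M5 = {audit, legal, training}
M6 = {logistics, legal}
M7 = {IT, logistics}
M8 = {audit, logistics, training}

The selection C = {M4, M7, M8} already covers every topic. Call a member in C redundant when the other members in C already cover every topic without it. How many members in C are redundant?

1

Drop M4: strategy, procurement, legal uncovered — not redundant.
Drop M7: the rest still cover every topic — redundant.
Drop M8: audit, training uncovered — not redundant.
1 redundant: M7.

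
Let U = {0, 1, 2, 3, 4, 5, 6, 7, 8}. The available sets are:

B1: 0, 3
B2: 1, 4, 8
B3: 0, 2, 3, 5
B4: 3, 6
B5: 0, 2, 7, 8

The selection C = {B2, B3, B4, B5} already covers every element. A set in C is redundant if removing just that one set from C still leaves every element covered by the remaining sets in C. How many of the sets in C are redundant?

Drop B2: 1, 4 uncovered — not redundant.
Drop B3: 5 uncovered — not redundant.
Drop B4: 6 uncovered — not redundant.
Drop B5: 7 uncovered — not redundant.
None of the sets in C is redundant.

0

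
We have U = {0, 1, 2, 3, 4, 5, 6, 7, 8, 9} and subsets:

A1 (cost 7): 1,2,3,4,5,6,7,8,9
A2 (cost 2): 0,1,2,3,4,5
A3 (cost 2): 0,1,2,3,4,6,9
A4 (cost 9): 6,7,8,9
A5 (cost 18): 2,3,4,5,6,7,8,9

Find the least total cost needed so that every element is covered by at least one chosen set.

A1, A2 cover every element at cost 7 + 2 = 9.
Any cover uses at least 2 sets; among all covering selections none totals below 9.
Greedy by coverage-per-cost would pick A3, A2, A1 for 11 — worse than the optimum 9.

9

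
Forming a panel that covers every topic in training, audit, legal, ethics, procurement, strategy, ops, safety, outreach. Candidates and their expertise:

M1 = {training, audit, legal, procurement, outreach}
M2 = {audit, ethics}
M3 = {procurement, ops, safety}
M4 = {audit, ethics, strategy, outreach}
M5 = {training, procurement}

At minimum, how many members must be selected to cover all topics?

M1, M3, M4 together cover {training, audit, legal, ethics, procurement, strategy, ops, safety, outreach} — every topic.
No 2 of the 5 members cover everything (all 10 pairs fall short), so 3 is minimum.

3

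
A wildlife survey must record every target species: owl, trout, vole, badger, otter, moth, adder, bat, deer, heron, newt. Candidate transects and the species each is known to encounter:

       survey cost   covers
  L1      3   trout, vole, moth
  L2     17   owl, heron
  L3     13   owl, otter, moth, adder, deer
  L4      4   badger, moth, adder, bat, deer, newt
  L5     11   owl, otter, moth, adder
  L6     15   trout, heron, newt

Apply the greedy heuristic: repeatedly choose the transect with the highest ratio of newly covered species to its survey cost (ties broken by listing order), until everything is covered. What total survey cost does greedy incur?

Pick 1: L4 adds 6 new (badger, moth, adder, bat, deer, newt) at survey cost 4 (ratio 6/4).
Pick 2: L1 adds 2 new (trout, vole) at survey cost 3 (ratio 2/3).
Pick 3: L5 adds 2 new (owl, otter) at survey cost 11 (ratio 2/11).
Pick 4: L6 adds 1 new (heron) at survey cost 15 (ratio 1/15).
Greedy total survey cost: 4 + 3 + 11 + 15 = 33.

33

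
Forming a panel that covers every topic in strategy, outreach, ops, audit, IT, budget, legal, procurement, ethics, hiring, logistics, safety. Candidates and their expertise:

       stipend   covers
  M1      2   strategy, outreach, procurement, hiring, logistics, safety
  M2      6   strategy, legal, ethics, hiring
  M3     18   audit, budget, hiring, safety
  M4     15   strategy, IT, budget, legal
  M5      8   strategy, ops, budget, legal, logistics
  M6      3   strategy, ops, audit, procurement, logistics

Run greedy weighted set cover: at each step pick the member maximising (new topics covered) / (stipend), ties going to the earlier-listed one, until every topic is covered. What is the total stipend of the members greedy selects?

26

Pick 1: M1 adds 6 new (strategy, outreach, procurement, hiring, logistics, safety) at stipend 2 (ratio 6/2).
Pick 2: M6 adds 2 new (ops, audit) at stipend 3 (ratio 2/3).
Pick 3: M2 adds 2 new (legal, ethics) at stipend 6 (ratio 2/6).
Pick 4: M4 adds 2 new (IT, budget) at stipend 15 (ratio 2/15).
Greedy total stipend: 2 + 3 + 6 + 15 = 26.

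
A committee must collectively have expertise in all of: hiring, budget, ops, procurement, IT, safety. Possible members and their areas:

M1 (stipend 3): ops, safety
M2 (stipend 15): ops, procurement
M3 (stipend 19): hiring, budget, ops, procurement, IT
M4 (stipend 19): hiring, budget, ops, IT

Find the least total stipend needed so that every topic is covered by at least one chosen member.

M1, M3 cover every topic at stipend 3 + 19 = 22.
Any cover uses at least 2 members; among all covering selections none totals below 22.

22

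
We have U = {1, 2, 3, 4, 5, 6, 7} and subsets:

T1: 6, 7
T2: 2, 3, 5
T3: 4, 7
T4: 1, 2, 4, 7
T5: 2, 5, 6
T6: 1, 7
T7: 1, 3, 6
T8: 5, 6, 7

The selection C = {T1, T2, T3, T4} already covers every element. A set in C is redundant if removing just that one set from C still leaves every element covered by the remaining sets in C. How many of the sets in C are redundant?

Drop T1: 6 uncovered — not redundant.
Drop T2: 3, 5 uncovered — not redundant.
Drop T3: the rest still cover every element — redundant.
Drop T4: 1 uncovered — not redundant.
1 redundant: T3.

1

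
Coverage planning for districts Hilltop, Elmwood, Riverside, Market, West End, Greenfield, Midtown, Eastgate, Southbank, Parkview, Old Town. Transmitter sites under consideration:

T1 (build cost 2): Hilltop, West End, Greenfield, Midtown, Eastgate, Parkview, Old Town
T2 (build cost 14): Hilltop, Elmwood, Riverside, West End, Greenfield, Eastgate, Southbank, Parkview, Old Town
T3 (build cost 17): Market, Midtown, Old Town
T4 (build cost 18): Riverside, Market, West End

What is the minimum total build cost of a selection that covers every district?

31

T2, T3 cover every district at build cost 14 + 17 = 31.
Any cover uses at least 2 transmitter sites; among all covering selections none totals below 31.
Greedy by coverage-per-build cost would pick T1, T2, T3 for 33 — worse than the optimum 31.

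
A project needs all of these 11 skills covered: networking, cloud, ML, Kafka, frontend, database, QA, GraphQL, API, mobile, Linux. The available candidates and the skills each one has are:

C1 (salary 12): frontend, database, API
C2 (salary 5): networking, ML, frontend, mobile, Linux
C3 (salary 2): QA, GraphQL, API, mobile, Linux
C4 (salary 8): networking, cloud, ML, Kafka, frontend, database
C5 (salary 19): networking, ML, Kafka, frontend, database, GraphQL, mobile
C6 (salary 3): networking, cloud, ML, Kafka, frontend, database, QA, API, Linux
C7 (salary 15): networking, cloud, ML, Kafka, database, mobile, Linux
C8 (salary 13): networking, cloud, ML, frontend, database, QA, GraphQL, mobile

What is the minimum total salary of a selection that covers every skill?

5

C3, C6 cover every skill at salary 2 + 3 = 5.
Any cover uses at least 2 candidates; among all covering selections none totals below 5.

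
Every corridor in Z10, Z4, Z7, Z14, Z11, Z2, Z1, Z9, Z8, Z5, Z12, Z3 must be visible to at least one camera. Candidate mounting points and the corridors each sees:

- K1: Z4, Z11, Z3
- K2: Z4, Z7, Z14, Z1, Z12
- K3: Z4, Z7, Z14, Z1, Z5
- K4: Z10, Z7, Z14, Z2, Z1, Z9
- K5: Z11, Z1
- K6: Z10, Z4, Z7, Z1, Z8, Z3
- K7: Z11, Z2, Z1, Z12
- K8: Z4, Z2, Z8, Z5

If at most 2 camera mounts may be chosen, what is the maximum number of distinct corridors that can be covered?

Choosing K1, K4 covers {Z10, Z4, Z7, Z14, Z11, Z2, Z1, Z9, Z3} — 9 corridors.
No choice of 2 camera mounts does better; here Z8, Z5, Z12 are left uncovered.

9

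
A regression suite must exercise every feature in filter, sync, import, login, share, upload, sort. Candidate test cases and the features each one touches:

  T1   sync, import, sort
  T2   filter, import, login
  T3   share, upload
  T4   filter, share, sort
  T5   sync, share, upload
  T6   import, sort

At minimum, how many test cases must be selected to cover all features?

T1, T2, T3 together cover {filter, sync, import, login, share, upload, sort} — every feature.
No 2 of the 6 test cases cover everything (all 15 pairs fall short), so 3 is minimum.

3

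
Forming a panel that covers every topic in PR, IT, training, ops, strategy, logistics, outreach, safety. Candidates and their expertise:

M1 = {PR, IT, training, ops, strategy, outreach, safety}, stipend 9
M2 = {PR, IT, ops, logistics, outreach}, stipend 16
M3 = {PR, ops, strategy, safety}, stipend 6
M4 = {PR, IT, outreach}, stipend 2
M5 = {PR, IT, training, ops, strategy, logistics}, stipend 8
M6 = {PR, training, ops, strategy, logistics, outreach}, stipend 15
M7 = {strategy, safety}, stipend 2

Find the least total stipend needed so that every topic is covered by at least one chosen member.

M4, M5, M7 cover every topic at stipend 2 + 8 + 2 = 12.
Any cover uses at least 2 members; among all covering selections none totals below 12.

12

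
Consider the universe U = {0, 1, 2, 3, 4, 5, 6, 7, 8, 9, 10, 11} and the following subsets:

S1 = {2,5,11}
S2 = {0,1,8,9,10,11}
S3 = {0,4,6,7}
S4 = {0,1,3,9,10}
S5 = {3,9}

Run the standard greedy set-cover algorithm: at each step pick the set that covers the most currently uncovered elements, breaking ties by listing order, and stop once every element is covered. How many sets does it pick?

Pick 1: S2 covers 6 new elements (0, 1, 8, 9, 10, 11).
Pick 2: S3 covers 3 new elements (4, 6, 7).
Pick 3: S1 covers 2 new elements (2, 5).
Pick 4: S4 covers 1 new elements (3).
Greedy uses 4 sets.

4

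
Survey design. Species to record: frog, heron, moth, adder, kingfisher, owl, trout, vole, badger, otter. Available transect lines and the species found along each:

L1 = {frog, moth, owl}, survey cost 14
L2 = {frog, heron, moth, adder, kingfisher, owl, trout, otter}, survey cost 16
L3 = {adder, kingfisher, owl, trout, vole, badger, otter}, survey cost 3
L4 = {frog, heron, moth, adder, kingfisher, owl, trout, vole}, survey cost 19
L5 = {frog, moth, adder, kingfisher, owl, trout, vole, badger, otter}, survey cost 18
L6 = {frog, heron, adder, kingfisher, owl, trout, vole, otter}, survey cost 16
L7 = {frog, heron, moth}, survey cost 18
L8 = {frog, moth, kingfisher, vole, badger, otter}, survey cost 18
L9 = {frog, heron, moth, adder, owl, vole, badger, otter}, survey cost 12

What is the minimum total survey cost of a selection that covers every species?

15

L3, L9 cover every species at survey cost 3 + 12 = 15.
Any cover uses at least 2 transects; among all covering selections none totals below 15.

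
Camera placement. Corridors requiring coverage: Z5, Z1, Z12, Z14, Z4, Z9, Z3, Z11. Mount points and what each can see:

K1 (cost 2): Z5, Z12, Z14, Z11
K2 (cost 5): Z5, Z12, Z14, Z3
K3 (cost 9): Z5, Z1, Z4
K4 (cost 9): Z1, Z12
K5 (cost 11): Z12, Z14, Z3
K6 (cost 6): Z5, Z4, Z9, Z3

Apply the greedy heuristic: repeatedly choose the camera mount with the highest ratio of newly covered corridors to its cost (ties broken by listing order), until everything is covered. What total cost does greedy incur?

Pick 1: K1 adds 4 new (Z5, Z12, Z14, Z11) at cost 2 (ratio 4/2).
Pick 2: K6 adds 3 new (Z4, Z9, Z3) at cost 6 (ratio 3/6).
Pick 3: K3 adds 1 new (Z1) at cost 9 (ratio 1/9).
Greedy total cost: 2 + 6 + 9 = 17.

17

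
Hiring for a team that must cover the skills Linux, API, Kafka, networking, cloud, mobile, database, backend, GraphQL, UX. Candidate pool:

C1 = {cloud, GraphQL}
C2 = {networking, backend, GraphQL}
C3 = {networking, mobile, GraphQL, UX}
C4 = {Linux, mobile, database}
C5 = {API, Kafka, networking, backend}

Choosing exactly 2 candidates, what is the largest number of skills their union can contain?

7

Choosing C3, C5 covers {API, Kafka, networking, mobile, backend, GraphQL, UX} — 7 skills.
No choice of 2 candidates does better; here Linux, cloud, database are left uncovered.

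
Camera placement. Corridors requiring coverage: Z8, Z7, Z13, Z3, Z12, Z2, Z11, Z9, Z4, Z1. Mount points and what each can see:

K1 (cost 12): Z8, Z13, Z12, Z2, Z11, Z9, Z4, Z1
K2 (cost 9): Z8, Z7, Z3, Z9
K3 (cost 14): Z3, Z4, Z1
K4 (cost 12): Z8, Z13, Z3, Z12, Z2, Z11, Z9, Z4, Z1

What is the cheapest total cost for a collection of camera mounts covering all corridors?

K1, K2 cover every corridor at cost 12 + 9 = 21.
Any cover uses at least 2 camera mounts; among all covering selections none totals below 21.

21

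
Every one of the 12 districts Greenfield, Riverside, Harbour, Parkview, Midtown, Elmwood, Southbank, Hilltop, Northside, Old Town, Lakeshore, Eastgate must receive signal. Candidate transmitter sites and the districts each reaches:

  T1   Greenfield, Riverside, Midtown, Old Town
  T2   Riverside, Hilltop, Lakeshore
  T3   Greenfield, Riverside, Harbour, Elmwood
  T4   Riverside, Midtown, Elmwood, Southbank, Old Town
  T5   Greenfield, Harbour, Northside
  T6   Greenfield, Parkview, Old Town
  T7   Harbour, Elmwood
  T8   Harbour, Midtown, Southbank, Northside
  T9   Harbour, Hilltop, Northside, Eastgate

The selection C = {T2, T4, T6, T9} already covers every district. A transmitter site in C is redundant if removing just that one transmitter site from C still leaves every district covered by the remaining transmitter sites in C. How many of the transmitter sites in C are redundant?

0

Drop T2: Lakeshore uncovered — not redundant.
Drop T4: Midtown, Elmwood, Southbank uncovered — not redundant.
Drop T6: Greenfield, Parkview uncovered — not redundant.
Drop T9: Harbour, Northside, Eastgate uncovered — not redundant.
None of the transmitter sites in C is redundant.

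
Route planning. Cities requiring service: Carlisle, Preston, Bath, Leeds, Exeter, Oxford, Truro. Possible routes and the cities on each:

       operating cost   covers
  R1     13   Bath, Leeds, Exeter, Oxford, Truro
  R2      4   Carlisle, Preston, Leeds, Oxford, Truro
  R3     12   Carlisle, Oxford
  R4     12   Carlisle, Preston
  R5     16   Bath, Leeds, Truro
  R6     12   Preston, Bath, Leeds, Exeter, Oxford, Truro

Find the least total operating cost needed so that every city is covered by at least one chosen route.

R2, R6 cover every city at operating cost 4 + 12 = 16.
Any cover uses at least 2 routes; among all covering selections none totals below 16.

16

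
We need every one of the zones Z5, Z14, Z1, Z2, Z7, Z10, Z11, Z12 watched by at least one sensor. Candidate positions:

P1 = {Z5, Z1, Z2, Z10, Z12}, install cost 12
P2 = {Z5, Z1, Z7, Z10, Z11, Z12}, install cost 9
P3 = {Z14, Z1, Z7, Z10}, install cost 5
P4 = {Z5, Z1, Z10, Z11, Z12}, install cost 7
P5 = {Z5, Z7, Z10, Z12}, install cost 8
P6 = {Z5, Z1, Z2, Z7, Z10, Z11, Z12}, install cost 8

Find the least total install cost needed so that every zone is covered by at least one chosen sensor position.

13

P3, P6 cover every zone at install cost 5 + 8 = 13.
Any cover uses at least 2 sensor positions; among all covering selections none totals below 13.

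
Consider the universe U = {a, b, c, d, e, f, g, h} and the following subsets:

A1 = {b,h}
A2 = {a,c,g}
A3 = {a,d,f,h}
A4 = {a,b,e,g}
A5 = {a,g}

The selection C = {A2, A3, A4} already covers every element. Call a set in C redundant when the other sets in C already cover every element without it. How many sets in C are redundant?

0

Drop A2: c uncovered — not redundant.
Drop A3: d, f, h uncovered — not redundant.
Drop A4: b, e uncovered — not redundant.
None of the sets in C is redundant.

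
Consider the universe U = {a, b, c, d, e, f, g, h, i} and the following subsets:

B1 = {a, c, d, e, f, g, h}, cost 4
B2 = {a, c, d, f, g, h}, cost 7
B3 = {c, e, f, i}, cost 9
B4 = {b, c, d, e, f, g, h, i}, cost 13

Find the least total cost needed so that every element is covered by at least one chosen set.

B1, B4 cover every element at cost 4 + 13 = 17.
Any cover uses at least 2 sets; among all covering selections none totals below 17.

17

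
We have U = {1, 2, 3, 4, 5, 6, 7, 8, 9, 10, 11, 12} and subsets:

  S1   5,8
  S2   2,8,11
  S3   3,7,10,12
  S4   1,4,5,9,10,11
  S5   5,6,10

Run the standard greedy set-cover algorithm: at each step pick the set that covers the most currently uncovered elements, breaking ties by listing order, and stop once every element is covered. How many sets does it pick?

4

Pick 1: S4 covers 6 new elements (1, 4, 5, 9, 10, 11).
Pick 2: S3 covers 3 new elements (3, 7, 12).
Pick 3: S2 covers 2 new elements (2, 8).
Pick 4: S5 covers 1 new elements (6).
Greedy uses 4 sets.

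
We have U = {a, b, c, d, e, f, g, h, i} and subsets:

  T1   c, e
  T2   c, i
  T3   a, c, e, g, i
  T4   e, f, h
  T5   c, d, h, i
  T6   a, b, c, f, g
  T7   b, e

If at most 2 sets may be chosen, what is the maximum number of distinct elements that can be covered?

8

Choosing T5, T6 covers {a, b, c, d, f, g, h, i} — 8 elements.
No choice of 2 sets does better; here e is left uncovered.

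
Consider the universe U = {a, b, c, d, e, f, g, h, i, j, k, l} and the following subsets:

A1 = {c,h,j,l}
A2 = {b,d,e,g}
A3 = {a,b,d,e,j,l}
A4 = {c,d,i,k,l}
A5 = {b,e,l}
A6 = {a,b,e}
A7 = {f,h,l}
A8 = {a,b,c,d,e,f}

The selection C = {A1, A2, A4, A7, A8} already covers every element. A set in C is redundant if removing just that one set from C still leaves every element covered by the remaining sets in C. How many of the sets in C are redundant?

1

Drop A1: j uncovered — not redundant.
Drop A2: g uncovered — not redundant.
Drop A4: i, k uncovered — not redundant.
Drop A7: the rest still cover every element — redundant.
Drop A8: a uncovered — not redundant.
1 redundant: A7.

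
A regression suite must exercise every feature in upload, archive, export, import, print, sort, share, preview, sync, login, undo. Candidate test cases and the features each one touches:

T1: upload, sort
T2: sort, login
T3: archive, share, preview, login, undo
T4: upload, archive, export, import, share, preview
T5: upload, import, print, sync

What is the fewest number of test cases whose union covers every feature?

T1, T3, T4, T5 together cover {upload, archive, export, import, print, sort, share, preview, sync, login, undo} — every feature.
No 3 of the 5 test cases cover everything (all 10 triples fall short), so 4 is minimum.

4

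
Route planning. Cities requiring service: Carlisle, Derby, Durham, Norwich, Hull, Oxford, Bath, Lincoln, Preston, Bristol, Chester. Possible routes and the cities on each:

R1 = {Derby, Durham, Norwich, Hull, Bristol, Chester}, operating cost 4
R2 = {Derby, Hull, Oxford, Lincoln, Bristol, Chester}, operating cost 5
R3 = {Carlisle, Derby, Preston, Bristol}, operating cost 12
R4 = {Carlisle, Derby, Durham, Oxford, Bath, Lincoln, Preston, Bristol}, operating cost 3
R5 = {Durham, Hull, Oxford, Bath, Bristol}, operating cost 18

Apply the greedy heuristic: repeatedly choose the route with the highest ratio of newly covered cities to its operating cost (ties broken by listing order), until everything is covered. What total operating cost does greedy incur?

7

Pick 1: R4 adds 8 new (Carlisle, Derby, Durham, Oxford, Bath, Lincoln, Preston, Bristol) at operating cost 3 (ratio 8/3).
Pick 2: R1 adds 3 new (Norwich, Hull, Chester) at operating cost 4 (ratio 3/4).
Greedy total operating cost: 3 + 4 = 7.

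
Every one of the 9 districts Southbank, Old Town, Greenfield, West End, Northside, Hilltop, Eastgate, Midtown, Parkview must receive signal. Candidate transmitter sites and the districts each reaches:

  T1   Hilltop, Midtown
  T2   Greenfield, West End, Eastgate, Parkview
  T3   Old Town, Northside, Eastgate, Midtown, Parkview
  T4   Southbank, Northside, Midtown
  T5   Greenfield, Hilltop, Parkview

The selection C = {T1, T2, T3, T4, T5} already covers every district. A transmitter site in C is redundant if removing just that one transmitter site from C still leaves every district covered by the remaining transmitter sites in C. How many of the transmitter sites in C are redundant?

2

Drop T1: the rest still cover every district — redundant.
Drop T2: West End uncovered — not redundant.
Drop T3: Old Town uncovered — not redundant.
Drop T4: Southbank uncovered — not redundant.
Drop T5: the rest still cover every district — redundant.
2 redundant: T1, T5.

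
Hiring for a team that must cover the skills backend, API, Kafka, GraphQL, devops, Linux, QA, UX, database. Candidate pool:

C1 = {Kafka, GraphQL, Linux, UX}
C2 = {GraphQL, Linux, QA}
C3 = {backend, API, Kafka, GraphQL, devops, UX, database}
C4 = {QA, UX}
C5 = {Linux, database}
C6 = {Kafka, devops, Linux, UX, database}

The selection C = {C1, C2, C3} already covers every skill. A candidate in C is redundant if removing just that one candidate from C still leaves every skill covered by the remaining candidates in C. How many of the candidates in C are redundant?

Drop C1: the rest still cover every skill — redundant.
Drop C2: QA uncovered — not redundant.
Drop C3: backend, API, devops, database uncovered — not redundant.
1 redundant: C1.

1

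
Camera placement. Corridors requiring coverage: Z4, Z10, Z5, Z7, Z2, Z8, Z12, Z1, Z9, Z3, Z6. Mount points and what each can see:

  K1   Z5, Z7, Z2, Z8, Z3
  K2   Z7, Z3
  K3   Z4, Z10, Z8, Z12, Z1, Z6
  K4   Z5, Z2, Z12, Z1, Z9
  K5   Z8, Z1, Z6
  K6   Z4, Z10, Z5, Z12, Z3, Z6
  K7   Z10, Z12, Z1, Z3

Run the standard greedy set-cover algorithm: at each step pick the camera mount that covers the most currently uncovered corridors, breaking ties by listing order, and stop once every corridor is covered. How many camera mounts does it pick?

3

Pick 1: K3 covers 6 new corridors (Z4, Z10, Z8, Z12, Z1, Z6).
Pick 2: K1 covers 4 new corridors (Z5, Z7, Z2, Z3).
Pick 3: K4 covers 1 new corridors (Z9).
Greedy uses 3 camera mounts.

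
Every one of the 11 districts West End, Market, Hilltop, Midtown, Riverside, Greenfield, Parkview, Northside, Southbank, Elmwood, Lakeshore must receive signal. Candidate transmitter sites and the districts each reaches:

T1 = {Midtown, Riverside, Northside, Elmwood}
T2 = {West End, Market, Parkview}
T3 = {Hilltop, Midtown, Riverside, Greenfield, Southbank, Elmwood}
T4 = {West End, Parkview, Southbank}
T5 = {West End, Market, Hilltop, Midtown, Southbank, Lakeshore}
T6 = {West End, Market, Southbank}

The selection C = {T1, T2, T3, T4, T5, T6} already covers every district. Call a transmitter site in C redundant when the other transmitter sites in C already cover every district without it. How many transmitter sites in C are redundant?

Drop T1: Northside uncovered — not redundant.
Drop T2: the rest still cover every district — redundant.
Drop T3: Greenfield uncovered — not redundant.
Drop T4: the rest still cover every district — redundant.
Drop T5: Lakeshore uncovered — not redundant.
Drop T6: the rest still cover every district — redundant.
3 redundant: T2, T4, T6.

3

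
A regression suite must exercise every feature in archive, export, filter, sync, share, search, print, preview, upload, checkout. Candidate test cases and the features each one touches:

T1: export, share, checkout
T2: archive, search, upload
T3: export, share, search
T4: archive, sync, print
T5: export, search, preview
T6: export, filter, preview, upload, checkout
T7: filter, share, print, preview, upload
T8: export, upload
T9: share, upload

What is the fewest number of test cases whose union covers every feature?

T3, T4, T6 together cover {archive, export, filter, sync, share, search, print, preview, upload, checkout} — every feature.
No 2 of the 9 test cases cover everything (all 36 pairs fall short), so 3 is minimum.

3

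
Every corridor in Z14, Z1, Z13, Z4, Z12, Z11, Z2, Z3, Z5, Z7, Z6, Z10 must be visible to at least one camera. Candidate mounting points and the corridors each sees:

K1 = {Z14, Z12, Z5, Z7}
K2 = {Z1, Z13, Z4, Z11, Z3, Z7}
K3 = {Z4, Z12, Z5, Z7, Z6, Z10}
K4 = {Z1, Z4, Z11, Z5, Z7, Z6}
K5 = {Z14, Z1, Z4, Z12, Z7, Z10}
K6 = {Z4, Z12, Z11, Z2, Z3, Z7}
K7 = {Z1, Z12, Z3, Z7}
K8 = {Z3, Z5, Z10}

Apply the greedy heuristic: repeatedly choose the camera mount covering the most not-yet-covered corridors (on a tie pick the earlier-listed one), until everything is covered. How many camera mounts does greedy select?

Pick 1: K2 covers 6 new corridors (Z1, Z13, Z4, Z11, Z3, Z7).
Pick 2: K3 covers 4 new corridors (Z12, Z5, Z6, Z10).
Pick 3: K1 covers 1 new corridors (Z14).
Pick 4: K6 covers 1 new corridors (Z2).
Greedy uses 4 camera mounts.

4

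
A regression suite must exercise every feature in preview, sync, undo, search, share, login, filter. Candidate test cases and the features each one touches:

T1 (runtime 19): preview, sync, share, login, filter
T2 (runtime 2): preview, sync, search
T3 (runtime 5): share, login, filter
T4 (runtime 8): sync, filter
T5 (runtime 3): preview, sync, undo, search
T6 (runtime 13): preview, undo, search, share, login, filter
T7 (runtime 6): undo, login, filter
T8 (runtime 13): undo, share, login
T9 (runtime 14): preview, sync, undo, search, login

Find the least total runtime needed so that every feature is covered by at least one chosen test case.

8

T3, T5 cover every feature at runtime 5 + 3 = 8.
Any cover uses at least 2 test cases; among all covering selections none totals below 8.
Greedy by coverage-per-runtime would pick T2, T3, T5 for 10 — worse than the optimum 8.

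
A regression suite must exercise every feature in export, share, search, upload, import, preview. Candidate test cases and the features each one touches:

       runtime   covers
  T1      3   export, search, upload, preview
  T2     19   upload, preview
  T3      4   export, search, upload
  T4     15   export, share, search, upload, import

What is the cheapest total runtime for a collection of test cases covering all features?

T1, T4 cover every feature at runtime 3 + 15 = 18.
Any cover uses at least 2 test cases; among all covering selections none totals below 18.

18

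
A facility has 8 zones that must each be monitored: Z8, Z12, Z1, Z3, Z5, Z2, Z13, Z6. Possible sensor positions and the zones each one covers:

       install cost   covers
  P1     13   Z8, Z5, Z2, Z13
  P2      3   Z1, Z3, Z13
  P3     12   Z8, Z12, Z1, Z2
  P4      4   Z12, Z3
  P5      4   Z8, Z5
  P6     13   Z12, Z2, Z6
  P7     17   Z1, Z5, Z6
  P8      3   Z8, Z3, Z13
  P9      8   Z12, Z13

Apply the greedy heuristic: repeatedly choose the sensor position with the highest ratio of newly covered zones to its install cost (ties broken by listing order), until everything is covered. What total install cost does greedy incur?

24

Pick 1: P2 adds 3 new (Z1, Z3, Z13) at install cost 3 (ratio 3/3).
Pick 2: P5 adds 2 new (Z8, Z5) at install cost 4 (ratio 2/4).
Pick 3: P4 adds 1 new (Z12) at install cost 4 (ratio 1/4).
Pick 4: P6 adds 2 new (Z2, Z6) at install cost 13 (ratio 2/13).
Greedy total install cost: 3 + 4 + 4 + 13 = 24. (The true optimum is 20, so greedy overshoots here.)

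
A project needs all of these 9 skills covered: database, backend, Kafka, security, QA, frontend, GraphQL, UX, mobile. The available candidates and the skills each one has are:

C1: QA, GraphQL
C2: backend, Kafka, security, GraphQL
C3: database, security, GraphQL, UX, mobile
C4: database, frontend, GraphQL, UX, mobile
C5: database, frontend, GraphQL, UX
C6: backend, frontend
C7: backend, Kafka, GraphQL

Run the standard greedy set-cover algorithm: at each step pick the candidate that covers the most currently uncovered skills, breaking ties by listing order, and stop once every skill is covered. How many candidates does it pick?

4

Pick 1: C3 covers 5 new skills (database, security, GraphQL, UX, mobile).
Pick 2: C2 covers 2 new skills (backend, Kafka).
Pick 3: C1 covers 1 new skills (QA).
Pick 4: C4 covers 1 new skills (frontend).
Greedy uses 4 candidates. (The true minimum is 3.)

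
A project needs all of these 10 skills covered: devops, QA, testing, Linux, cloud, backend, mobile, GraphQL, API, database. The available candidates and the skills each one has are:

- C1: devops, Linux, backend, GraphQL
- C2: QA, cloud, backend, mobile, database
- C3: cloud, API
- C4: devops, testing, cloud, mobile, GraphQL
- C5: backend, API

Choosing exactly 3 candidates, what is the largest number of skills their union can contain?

9

Choosing C1, C2, C3 covers {devops, QA, Linux, cloud, backend, mobile, GraphQL, API, database} — 9 skills.
No choice of 3 candidates does better; here testing is left uncovered.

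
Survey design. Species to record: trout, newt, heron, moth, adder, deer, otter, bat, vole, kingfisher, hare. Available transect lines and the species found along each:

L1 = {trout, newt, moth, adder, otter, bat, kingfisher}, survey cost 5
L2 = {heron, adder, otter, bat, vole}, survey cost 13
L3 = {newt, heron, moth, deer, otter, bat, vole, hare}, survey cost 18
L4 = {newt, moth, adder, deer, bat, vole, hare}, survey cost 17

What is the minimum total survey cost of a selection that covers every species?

L1, L3 cover every species at survey cost 5 + 18 = 23.
Any cover uses at least 2 transects; among all covering selections none totals below 23.

23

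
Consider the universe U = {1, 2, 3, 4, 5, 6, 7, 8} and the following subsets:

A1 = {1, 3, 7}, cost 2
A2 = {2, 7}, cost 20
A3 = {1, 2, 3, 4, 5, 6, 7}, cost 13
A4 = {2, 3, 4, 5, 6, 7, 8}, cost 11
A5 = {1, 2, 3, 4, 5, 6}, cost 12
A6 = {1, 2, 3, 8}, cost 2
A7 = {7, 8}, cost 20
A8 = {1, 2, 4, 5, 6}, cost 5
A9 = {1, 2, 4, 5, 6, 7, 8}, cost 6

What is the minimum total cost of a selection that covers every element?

8

A1, A9 cover every element at cost 2 + 6 = 8.
Any cover uses at least 2 sets; among all covering selections none totals below 8.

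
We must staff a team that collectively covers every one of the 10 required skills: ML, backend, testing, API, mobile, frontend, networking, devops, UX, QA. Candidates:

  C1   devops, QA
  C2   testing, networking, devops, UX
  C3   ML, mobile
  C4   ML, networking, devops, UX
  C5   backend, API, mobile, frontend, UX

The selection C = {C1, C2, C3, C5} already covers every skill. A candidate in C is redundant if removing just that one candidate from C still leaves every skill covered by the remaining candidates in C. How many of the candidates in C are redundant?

0

Drop C1: QA uncovered — not redundant.
Drop C2: testing, networking uncovered — not redundant.
Drop C3: ML uncovered — not redundant.
Drop C5: backend, API, frontend uncovered — not redundant.
None of the candidates in C is redundant.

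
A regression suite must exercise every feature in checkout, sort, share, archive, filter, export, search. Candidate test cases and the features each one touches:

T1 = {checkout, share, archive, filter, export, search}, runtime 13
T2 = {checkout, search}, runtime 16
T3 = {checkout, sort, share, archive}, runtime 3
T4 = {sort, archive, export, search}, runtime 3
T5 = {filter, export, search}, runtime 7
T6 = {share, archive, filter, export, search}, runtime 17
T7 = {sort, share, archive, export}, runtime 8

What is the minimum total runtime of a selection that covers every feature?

T3, T5 cover every feature at runtime 3 + 7 = 10.
Any cover uses at least 2 test cases; among all covering selections none totals below 10.
Greedy by coverage-per-runtime would pick T3, T4, T5 for 13 — worse than the optimum 10.

10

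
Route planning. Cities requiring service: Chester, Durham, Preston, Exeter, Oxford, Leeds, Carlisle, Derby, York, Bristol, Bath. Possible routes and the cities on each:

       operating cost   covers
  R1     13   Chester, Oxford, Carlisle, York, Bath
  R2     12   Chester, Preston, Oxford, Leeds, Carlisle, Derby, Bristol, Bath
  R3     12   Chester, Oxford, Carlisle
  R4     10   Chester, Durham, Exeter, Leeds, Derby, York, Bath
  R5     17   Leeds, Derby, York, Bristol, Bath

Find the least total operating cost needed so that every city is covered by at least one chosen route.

R2, R4 cover every city at operating cost 12 + 10 = 22.
Any cover uses at least 2 routes; among all covering selections none totals below 22.

22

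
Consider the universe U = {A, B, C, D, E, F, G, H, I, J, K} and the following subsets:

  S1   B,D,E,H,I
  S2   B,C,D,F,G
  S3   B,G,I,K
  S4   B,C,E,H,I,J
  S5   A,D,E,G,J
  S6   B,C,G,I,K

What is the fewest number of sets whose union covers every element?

S1, S2, S3, S5 together cover {A, B, C, D, E, F, G, H, I, J, K} — every element.
No 3 of the 6 sets cover everything (all 20 triples fall short), so 4 is minimum.

4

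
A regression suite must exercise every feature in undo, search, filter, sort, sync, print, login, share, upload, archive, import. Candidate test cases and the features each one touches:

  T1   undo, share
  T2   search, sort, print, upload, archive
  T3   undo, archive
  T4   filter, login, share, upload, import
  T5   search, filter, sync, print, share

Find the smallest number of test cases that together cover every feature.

T1, T2, T4, T5 together cover {undo, search, filter, sort, sync, print, login, share, upload, archive, import} — every feature.
No 3 of the 5 test cases cover everything (all 10 triples fall short), so 4 is minimum.

4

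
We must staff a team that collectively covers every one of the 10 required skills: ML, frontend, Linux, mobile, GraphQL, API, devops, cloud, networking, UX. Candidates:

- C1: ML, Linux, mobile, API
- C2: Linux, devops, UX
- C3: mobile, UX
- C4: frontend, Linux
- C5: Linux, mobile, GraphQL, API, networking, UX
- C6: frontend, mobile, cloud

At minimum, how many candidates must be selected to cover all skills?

4

C1, C2, C5, C6 together cover {ML, frontend, Linux, mobile, GraphQL, API, devops, cloud, networking, UX} — every skill.
No 3 of the 6 candidates cover everything (all 20 triples fall short), so 4 is minimum.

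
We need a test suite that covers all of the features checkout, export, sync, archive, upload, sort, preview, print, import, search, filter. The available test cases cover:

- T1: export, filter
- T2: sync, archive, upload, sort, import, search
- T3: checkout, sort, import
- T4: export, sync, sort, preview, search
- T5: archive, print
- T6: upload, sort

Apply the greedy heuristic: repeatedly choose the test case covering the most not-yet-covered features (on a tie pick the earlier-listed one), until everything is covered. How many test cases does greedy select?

Pick 1: T2 covers 6 new features (sync, archive, upload, sort, import, search).
Pick 2: T1 covers 2 new features (export, filter).
Pick 3: T3 covers 1 new features (checkout).
Pick 4: T4 covers 1 new features (preview).
Pick 5: T5 covers 1 new features (print).
Greedy uses 5 test cases.

5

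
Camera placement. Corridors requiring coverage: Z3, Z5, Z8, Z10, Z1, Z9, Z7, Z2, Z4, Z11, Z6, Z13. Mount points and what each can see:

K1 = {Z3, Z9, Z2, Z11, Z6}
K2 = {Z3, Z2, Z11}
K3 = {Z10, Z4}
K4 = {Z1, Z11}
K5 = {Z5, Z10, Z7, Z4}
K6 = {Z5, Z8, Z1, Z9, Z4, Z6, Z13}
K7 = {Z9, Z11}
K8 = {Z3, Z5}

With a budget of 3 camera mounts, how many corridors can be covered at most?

Choosing K1, K5, K6 covers {Z3, Z5, Z8, Z10, Z1, Z9, Z7, Z2, Z4, Z11, Z6, Z13} — 12 corridors.
That is all 12 corridors.

12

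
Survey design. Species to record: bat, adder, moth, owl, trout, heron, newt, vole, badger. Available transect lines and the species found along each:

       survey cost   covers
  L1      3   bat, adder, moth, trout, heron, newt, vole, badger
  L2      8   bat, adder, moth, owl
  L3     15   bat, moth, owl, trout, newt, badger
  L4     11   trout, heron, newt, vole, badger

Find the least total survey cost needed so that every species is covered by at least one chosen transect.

L1, L2 cover every species at survey cost 3 + 8 = 11.
Any cover uses at least 2 transects; among all covering selections none totals below 11.

11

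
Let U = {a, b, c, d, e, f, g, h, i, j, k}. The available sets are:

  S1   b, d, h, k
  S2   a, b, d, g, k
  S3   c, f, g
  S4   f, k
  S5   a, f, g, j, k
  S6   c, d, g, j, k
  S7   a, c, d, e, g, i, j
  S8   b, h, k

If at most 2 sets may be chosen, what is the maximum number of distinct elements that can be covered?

Choosing S1, S7 covers {a, b, c, d, e, g, h, i, j, k} — 10 elements.
No choice of 2 sets does better; here f is left uncovered.

10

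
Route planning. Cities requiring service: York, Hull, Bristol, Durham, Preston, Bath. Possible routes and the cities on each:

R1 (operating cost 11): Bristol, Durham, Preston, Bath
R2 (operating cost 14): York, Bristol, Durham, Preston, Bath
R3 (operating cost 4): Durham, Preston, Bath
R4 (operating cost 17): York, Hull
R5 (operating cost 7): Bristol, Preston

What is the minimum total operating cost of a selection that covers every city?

28

R1, R4 cover every city at operating cost 11 + 17 = 28.
Any cover uses at least 2 routes; among all covering selections none totals below 28.
Greedy by coverage-per-operating cost would pick R3, R2, R4 for 35 — worse than the optimum 28.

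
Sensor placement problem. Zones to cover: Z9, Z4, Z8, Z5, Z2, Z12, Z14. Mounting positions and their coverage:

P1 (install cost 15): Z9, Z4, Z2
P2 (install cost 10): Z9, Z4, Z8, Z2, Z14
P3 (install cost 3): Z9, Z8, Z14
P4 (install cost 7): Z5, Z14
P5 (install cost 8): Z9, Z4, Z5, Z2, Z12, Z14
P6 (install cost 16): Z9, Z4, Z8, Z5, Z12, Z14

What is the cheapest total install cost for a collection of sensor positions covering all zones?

11

P3, P5 cover every zone at install cost 3 + 8 = 11.
Any cover uses at least 2 sensor positions; among all covering selections none totals below 11.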